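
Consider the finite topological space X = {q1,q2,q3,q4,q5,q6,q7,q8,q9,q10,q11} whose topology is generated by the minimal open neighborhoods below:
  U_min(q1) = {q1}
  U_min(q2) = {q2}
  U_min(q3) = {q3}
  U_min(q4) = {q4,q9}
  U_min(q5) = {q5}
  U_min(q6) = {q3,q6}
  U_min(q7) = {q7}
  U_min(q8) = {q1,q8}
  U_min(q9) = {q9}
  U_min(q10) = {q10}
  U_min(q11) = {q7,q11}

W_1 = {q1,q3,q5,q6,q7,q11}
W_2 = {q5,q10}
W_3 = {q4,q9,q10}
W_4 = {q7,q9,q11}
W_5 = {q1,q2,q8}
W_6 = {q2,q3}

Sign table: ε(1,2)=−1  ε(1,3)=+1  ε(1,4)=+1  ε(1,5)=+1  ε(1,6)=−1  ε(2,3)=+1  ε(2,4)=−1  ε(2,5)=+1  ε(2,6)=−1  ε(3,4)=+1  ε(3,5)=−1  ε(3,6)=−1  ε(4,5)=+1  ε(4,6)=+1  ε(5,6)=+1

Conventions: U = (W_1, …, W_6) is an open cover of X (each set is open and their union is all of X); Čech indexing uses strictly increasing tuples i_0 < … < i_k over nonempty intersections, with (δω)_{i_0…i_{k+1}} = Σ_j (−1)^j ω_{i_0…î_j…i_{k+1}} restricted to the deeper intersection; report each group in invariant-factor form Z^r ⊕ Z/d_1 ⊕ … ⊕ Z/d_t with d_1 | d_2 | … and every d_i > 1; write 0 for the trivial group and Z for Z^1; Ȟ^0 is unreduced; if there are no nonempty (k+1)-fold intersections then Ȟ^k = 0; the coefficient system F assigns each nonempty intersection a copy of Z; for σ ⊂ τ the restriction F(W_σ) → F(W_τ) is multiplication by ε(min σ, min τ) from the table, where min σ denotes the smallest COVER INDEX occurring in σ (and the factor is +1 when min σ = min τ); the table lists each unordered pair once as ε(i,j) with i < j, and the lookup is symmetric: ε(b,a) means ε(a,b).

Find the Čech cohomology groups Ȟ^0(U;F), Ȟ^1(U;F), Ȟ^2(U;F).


Ȟ^0 ≅ 0, Ȟ^1 ≅ Z ⊕ Z/2, Ȟ^2 ≅ 0

nonempty overlaps:
  W12={q5} W14={q7,q11} W15={q1} W16={q3} W23={q10} W34={q9} W56={q2}
C dims 6,7; δ0: rk 6, SNF 1^5·2
degree 0: 6−6−0 = 0 → Ȟ^0 ≅ 0
degree 1: 7−0−6 = 1 plus torsion [2] → Ȟ^1 ≅ Z ⊕ Z/2
degree 2: 0−0−0 = 0 → Ȟ^2 ≅ 0


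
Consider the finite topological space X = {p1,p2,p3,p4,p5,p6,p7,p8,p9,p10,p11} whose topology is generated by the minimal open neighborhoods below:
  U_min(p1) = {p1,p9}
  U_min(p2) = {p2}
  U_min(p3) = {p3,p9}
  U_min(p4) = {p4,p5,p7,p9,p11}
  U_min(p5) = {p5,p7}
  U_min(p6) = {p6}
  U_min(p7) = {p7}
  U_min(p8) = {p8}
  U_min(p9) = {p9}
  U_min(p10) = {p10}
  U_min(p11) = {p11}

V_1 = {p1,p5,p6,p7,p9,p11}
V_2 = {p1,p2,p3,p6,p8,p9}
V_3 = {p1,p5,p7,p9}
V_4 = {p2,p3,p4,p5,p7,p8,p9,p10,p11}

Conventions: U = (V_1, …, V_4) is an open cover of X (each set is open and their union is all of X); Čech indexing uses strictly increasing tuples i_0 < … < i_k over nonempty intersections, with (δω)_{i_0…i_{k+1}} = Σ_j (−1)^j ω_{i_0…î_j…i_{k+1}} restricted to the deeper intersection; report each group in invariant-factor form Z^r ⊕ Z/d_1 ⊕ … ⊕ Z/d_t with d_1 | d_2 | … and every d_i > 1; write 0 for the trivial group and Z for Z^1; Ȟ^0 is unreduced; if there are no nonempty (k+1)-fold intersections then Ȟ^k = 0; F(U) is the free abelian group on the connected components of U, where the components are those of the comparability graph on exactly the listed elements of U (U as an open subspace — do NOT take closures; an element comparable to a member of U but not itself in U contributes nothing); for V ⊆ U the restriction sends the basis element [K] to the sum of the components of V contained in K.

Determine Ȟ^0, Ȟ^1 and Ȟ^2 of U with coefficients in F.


Ȟ^0 = Z^5, Ȟ^1 = 0 and Ȟ^2 = 0

nonempty intersections:
  V12={p1,p6,p9} V13={p1,p5,p7,p9} V14={p5,p7,p9,p11} V23={p1,p9} V24={p2,p3,p8,p9} V34={p5,p7,p9}
  V123={p1,p9} V124={p9} V134={p5,p7,p9} V234={p9}
  V1234={p9}
components per intersection:
  V1: {p1,p9} {p5,p7} {p6} {p11}
  V2: {p1,p3,p9} {p2} {p6} {p8}
  V3: {p1,p9} {p5,p7}
  V4: {p2} {p3,p4,p5,p7,p9,p11} {p8} {p10}
  V12: {p1,p9} {p6}
  V13: {p1,p9} {p5,p7}
  V14: {p5,p7} {p9} {p11}
  V23: {p1,p9}
  V24: {p2} {p3,p9} {p8}
  V34: {p5,p7} {p9}
  V123: {p1,p9}
  V124: {p9}
  V134: {p5,p7} {p9}
  V234: {p9}
  V1234: {p9}
C dims 14,13,5,1; δ0: rk 9, SNF 1^9; δ1: rk 4, SNF 1^4; δ2: rk 1, SNF 1^1
Ȟ^0: (14−9)−0=5 ⇒ Z^5
Ȟ^1: (13−4)−9=0 ⇒ 0
Ȟ^2: (5−1)−4=0 ⇒ 0


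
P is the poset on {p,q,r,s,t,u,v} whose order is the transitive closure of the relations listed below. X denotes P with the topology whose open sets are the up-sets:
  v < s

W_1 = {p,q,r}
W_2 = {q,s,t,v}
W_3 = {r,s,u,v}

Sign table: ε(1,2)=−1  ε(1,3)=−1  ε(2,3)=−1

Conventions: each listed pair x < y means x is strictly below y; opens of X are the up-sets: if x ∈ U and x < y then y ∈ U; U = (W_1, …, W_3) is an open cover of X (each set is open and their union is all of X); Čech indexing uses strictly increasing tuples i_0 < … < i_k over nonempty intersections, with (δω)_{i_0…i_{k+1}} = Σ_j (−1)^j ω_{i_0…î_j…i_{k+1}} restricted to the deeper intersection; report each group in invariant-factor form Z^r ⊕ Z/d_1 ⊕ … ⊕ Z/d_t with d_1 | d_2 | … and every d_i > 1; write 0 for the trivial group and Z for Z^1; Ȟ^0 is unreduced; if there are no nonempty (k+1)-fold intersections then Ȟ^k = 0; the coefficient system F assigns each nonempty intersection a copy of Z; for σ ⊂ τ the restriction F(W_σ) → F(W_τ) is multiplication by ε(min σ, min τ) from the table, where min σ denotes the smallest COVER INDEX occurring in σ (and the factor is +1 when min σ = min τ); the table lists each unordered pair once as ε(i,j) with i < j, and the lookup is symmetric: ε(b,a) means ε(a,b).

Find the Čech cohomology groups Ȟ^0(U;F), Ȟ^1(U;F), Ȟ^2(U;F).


nonempty intersections:
  W12={q} W13={r} W23={s,v}
C dims 3,3; δ0: rk 3, SNF 1^2·2
Ȟ^0: (3−3)−0=0 ⇒ 0
Ȟ^1: (3−0)−3=0 plus torsion [2] ⇒ Z/2
Ȟ^2: (0−0)−0=0 ⇒ 0

Ȟ^0 ≅ 0,  Ȟ^1 ≅ Z/2,  Ȟ^2 ≅ 0


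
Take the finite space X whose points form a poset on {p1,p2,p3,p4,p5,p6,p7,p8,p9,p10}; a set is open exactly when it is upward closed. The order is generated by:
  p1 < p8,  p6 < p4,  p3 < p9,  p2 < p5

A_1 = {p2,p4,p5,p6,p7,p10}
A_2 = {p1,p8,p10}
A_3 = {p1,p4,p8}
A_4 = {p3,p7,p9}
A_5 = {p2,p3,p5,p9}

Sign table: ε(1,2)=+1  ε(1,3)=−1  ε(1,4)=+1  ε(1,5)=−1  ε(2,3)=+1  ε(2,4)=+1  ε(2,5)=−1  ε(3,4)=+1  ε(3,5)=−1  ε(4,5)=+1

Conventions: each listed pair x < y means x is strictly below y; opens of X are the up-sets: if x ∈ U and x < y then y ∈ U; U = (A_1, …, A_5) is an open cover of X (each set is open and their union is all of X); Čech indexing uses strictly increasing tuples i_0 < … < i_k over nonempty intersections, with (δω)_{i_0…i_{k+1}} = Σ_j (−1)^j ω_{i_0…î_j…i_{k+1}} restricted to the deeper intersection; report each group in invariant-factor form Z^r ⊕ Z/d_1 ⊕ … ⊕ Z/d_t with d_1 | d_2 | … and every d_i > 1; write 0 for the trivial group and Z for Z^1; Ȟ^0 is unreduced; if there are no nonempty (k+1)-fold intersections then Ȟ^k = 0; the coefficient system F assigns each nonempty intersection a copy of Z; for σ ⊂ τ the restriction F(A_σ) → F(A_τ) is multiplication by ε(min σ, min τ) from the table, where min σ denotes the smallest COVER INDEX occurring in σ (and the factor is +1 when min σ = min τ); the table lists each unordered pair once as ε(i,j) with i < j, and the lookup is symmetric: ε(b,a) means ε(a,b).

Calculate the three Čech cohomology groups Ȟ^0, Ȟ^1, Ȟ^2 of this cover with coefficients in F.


Ȟ^0 = 0,  Ȟ^1 = Z ⊕ Z/2,  Ȟ^2 = 0

nerve of the cover:
  A12={p10} A13={p4} A14={p7} A15={p2,p5} A23={p1,p8} A45={p3,p9}
C dims 5,6; δ0: rk 5, SNF 1^4·2
Ȟ^0 = (5 − 5) − 0 = 0, so Ȟ^0 ≅ 0
Ȟ^1 = (6 − 0) − 5 = 1 plus torsion [2], so Ȟ^1 ≅ Z ⊕ Z/2
Ȟ^2 = (0 − 0) − 0 = 0, so Ȟ^2 ≅ 0


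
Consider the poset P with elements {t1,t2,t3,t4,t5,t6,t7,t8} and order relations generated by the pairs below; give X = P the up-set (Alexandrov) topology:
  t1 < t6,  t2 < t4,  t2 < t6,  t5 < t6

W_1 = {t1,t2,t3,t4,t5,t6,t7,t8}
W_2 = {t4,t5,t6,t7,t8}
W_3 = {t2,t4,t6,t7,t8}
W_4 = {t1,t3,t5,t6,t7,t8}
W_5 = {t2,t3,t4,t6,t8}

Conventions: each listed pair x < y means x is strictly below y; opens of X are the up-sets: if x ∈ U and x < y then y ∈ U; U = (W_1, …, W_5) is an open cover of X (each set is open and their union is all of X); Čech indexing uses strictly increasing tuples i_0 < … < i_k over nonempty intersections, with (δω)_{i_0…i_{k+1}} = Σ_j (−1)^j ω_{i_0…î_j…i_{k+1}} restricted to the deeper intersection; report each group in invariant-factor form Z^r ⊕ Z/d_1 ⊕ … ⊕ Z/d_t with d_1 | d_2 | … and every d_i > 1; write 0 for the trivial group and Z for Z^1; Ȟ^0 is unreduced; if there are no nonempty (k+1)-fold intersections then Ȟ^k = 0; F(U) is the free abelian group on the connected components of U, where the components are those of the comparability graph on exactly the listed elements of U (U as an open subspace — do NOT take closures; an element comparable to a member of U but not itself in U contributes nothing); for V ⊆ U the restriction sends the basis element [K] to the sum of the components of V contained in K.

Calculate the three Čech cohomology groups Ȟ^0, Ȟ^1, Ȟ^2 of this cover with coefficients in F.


Ȟ^0 ≅ Z^4; Ȟ^1 ≅ 0; Ȟ^2 ≅ 0

nerve simplices:
  W12={t4,t5,t6,t7,t8} W13={t2,t4,t6,t7,t8} W14={t1,t3,t5,t6,t7,t8} W15={t2,t3,t4,t6,t8} W23={t4,t6,t7,t8} W24={t5,t6,t7,t8} W25={t4,t6,t8} W34={t6,t7,t8} W35={t2,t4,t6,t8} W45={t3,t6,t8}
  W123={t4,t6,t7,t8} W124={t5,t6,t7,t8} W125={t4,t6,t8} W134={t6,t7,t8} W135={t2,t4,t6,t8} W145={t3,t6,t8} W234={t6,t7,t8} W235={t4,t6,t8} W245={t6,t8} W345={t6,t8}
  W1234={t6,t7,t8} W1235={t4,t6,t8} W1245={t6,t8} W1345={t6,t8} W2345={t6,t8}
  W12345={t6,t8}
components per intersection:
  W1: {t1,t2,t4,t5,t6} {t3} {t7} {t8}
  W2: {t4} {t5,t6} {t7} {t8}
  W3: {t2,t4,t6} {t7} {t8}
  W4: {t1,t5,t6} {t3} {t7} {t8}
  W5: {t2,t4,t6} {t3} {t8}
  W12: {t4} {t5,t6} {t7} {t8}
  W13: {t2,t4,t6} {t7} {t8}
  W14: {t1,t5,t6} {t3} {t7} {t8}
  W15: {t2,t4,t6} {t3} {t8}
  W23: {t4} {t6} {t7} {t8}
  W24: {t5,t6} {t7} {t8}
  W25: {t4} {t6} {t8}
  W34: {t6} {t7} {t8}
  W35: {t2,t4,t6} {t8}
  W45: {t3} {t6} {t8}
  W123: {t4} {t6} {t7} {t8}
  W124: {t5,t6} {t7} {t8}
  W125: {t4} {t6} {t8}
  W134: {t6} {t7} {t8}
  W135: {t2,t4,t6} {t8}
  W145: {t3} {t6} {t8}
  W234: {t6} {t7} {t8}
  W235: {t4} {t6} {t8}
  W245: {t6} {t8}
  W345: {t6} {t8}
  W1234: {t6} {t7} {t8}
  W1235: {t4} {t6} {t8}
  W1245: {t6} {t8}
  W1345: {t6} {t8}
  W2345: {t6} {t8}
  W12345: {t6} {t8}
C dims 18,32,28,12; δ0: rk 14, SNF 1^14; δ1: rk 18, SNF 1^18; δ2: rk 10, SNF 1^10
degree 0: 18−14−0 = 4 → Ȟ^0 ≅ Z^4
degree 1: 32−18−14 = 0 → Ȟ^1 ≅ 0
degree 2: 28−10−18 = 0 → Ȟ^2 ≅ 0


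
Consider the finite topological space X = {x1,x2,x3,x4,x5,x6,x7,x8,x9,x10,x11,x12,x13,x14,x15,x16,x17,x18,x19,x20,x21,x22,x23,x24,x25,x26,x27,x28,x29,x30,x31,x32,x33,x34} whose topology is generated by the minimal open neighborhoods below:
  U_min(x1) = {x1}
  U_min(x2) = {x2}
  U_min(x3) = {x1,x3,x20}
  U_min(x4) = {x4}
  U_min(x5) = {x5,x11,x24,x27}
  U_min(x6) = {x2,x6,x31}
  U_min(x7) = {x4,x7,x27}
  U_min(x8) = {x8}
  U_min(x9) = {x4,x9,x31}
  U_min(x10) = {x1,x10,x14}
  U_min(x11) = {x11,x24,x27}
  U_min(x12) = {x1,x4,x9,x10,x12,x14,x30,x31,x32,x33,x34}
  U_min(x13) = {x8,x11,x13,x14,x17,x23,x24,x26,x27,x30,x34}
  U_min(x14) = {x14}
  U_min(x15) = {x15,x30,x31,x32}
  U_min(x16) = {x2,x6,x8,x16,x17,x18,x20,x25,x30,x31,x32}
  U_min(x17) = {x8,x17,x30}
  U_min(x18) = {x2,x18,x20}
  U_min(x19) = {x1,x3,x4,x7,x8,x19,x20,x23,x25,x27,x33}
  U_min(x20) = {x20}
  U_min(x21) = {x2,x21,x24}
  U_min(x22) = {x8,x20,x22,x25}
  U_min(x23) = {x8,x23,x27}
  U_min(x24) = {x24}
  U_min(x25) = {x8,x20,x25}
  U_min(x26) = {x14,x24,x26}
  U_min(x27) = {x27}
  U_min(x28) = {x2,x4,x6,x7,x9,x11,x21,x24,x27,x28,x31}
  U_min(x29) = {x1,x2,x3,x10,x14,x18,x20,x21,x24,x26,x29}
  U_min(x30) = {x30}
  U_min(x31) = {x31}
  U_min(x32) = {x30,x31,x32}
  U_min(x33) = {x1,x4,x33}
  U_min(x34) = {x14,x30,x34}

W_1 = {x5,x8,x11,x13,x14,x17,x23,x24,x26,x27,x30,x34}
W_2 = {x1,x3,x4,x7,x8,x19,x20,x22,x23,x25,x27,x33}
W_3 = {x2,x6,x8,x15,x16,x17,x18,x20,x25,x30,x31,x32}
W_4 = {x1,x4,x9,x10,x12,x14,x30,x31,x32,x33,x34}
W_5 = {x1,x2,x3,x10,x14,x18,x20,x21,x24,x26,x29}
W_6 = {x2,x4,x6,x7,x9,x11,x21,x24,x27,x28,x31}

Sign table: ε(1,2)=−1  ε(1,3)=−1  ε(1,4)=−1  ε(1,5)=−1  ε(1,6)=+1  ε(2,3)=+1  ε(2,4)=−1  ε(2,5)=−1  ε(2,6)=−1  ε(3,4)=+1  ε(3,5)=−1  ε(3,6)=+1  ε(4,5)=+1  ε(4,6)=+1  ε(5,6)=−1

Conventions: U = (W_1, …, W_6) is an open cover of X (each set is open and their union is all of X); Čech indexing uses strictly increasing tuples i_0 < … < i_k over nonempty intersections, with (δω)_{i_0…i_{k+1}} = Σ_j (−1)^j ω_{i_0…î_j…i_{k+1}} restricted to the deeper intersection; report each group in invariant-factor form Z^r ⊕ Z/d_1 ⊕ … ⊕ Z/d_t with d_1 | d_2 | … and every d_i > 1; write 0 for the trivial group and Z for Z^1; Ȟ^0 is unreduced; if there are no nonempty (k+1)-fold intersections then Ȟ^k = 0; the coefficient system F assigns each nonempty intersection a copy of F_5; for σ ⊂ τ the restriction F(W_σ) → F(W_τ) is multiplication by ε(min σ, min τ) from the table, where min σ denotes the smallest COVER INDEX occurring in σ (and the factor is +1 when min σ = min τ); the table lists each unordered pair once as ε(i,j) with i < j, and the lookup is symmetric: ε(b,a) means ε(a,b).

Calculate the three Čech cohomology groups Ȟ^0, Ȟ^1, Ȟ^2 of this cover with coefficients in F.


cover nerve:
  W12={x8,x23,x27} W13={x8,x17,x30} W14={x14,x30,x34} W15={x14,x24,x26} W16={x11,x24,x27} W23={x8,x20,x25} W24={x1,x4,x33} W25={x1,x3,x20} W26={x4,x7,x27} W34={x30,x31,x32} W35={x2,x18,x20} W36={x2,x6,x31} W45={x1,x10,x14} W46={x4,x9,x31} W56={x2,x21,x24}
  W123={x8} W126={x27} W134={x30} W145={x14} W156={x24} W235={x20} W245={x1} W246={x4} W346={x31} W356={x2}
C dims 6,15,10; δ0: rk_F5 6; δ1: rk_F5 9
Ȟ^0: (6−6)−0=0 ⇒ 0
Ȟ^1: (15−9)−6=0 ⇒ 0
Ȟ^2: (10−0)−9=1 ⇒ Z/5

Ȟ^0 ≅ 0; Ȟ^1 ≅ 0; Ȟ^2 ≅ Z/5


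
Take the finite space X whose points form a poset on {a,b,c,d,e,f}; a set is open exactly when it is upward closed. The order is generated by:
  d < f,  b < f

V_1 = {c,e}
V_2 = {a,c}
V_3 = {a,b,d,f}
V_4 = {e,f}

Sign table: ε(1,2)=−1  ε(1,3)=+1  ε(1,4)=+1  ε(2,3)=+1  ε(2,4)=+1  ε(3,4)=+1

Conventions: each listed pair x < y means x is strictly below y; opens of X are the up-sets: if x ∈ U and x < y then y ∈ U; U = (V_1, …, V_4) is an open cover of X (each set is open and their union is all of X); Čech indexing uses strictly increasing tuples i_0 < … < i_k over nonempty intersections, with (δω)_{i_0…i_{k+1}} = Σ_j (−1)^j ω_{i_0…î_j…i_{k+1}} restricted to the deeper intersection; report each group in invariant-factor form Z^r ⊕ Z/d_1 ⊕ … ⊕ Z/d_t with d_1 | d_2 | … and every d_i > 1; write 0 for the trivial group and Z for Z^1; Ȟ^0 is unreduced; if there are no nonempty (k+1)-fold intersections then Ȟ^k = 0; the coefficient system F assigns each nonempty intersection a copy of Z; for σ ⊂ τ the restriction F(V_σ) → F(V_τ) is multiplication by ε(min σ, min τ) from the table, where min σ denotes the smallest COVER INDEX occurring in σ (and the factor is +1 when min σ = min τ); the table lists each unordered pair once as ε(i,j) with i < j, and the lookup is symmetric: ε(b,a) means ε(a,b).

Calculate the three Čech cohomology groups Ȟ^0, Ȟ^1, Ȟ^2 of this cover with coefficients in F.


nerve of the cover:
  V12={c} V14={e} V23={a} V34={f}
C dims 4,4; δ0: rk 4, SNF 1^3·2
Ȟ^0 = (4 − 4) − 0 = 0, so Ȟ^0 ≅ 0
Ȟ^1 = (4 − 0) − 4 = 0 plus torsion [2], so Ȟ^1 ≅ Z/2
Ȟ^2 = (0 − 0) − 0 = 0, so Ȟ^2 ≅ 0

Ȟ^0 = 0, Ȟ^1 = Z/2 and Ȟ^2 = 0


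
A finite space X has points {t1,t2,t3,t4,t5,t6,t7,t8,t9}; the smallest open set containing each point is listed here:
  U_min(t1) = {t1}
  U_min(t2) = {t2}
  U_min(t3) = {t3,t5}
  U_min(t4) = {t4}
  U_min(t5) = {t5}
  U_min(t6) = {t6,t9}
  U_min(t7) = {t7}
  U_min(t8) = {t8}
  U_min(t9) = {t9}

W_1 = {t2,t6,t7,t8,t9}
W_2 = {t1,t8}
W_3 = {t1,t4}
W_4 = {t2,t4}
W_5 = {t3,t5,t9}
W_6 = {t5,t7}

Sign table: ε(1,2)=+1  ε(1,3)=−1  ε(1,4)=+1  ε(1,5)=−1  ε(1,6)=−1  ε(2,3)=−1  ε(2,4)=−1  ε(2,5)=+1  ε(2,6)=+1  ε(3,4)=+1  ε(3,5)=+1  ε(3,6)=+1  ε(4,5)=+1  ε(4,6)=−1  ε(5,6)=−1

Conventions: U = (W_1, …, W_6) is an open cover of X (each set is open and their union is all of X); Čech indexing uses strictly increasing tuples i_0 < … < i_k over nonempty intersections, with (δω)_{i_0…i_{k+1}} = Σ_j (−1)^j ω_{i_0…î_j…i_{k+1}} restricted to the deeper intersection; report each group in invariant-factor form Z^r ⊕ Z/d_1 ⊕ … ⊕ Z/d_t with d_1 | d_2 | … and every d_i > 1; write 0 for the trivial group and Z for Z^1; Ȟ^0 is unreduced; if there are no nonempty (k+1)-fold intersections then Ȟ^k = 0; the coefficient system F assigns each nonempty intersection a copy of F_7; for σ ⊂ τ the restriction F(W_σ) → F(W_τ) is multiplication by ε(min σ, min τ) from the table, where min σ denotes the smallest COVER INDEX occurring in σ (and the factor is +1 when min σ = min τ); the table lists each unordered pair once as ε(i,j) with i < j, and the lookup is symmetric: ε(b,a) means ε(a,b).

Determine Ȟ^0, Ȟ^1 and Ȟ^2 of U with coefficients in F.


Ȟ^0(U;F) ≅ 0; Ȟ^1(U;F) ≅ Z/7; Ȟ^2(U;F) ≅ 0

cover nerve:
  W12={t8} W14={t2} W15={t9} W16={t7} W23={t1} W34={t4} W56={t5}
C dims 6,7; δ0: rk_F7 6
Ȟ^0: (6−6)−0=0 ⇒ 0
Ȟ^1: (7−0)−6=1 ⇒ Z/7
Ȟ^2: (0−0)−0=0 ⇒ 0


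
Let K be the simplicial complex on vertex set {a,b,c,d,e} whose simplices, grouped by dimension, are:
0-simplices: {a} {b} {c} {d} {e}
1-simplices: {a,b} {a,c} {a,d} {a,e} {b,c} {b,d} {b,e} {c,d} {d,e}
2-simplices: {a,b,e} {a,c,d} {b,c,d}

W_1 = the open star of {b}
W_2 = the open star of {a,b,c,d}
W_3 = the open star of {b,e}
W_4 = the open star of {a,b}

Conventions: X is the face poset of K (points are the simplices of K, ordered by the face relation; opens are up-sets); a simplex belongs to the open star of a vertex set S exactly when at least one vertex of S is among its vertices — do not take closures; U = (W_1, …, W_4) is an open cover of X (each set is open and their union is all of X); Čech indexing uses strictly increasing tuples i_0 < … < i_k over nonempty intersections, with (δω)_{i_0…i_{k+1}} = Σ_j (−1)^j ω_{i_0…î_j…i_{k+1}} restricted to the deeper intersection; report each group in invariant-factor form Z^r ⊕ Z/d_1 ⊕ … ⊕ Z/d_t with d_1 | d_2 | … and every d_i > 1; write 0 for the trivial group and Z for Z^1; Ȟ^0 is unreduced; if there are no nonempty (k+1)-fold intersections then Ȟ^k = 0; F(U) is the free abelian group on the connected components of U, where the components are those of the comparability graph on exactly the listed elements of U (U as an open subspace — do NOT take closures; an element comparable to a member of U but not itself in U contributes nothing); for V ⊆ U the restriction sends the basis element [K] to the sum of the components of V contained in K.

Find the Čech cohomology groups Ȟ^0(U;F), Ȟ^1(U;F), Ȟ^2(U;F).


Ȟ^0 = Z, Ȟ^1 = Z and Ȟ^2 = 0

cover nerve:
  W1={{b},{a,b},{b,c},{b,d},{b,e},{a,b,e},{b,c,d}} W2={{a},{b},{c},{d},{a,b},{a,c},{a,d},{a,e},{b,c},{b,d},{b,e},{c,d},{d,e},{a,b,e},{a,c,d},{b,c,d}} W3={{b},{e},{a,b},{a,e},{b,c},{b,d},{b,e},{d,e},{a,b,e},{b,c,d}} W4={{a},{b},{a,b},{a,c},{a,d},{a,e},{b,c},{b,d},{b,e},{a,b,e},{a,c,d},{b,c,d}}
  W12={{b},{a,b},{b,c},{b,d},{b,e},{a,b,e},{b,c,d}} W13={{b},{a,b},{b,c},{b,d},{b,e},{a,b,e},{b,c,d}} W14={{b},{a,b},{b,c},{b,d},{b,e},{a,b,e},{b,c,d}} W23={{b},{a,b},{a,e},{b,c},{b,d},{b,e},{d,e},{a,b,e},{b,c,d}} W24={{a},{b},{a,b},{a,c},{a,d},{a,e},{b,c},{b,d},{b,e},{a,b,e},{a,c,d},{b,c,d}} W34={{b},{a,b},{a,e},{b,c},{b,d},{b,e},{a,b,e},{b,c,d}}
  W123={{b},{a,b},{b,c},{b,d},{b,e},{a,b,e},{b,c,d}} W124={{b},{a,b},{b,c},{b,d},{b,e},{a,b,e},{b,c,d}} W134={{b},{a,b},{b,c},{b,d},{b,e},{a,b,e},{b,c,d}} W234={{b},{a,b},{a,e},{b,c},{b,d},{b,e},{a,b,e},{b,c,d}}
  W1234={{b},{a,b},{b,c},{b,d},{b,e},{a,b,e},{b,c,d}}
components per intersection:
  W1: {{b},{a,b},{b,c},{b,d},{b,e},{a,b,e},{b,c,d}}
  W2: {{a},{b},{c},{d},{a,b},{a,c},{a,d},{a,e},{b,c},{b,d},{b,e},{c,d},{d,e},{a,b,e},{a,c,d},{b,c,d}}
  W3: {{b},{e},{a,b},{a,e},{b,c},{b,d},{b,e},{d,e},{a,b,e},{b,c,d}}
  W4: {{a},{b},{a,b},{a,c},{a,d},{a,e},{b,c},{b,d},{b,e},{a,b,e},{a,c,d},{b,c,d}}
  W12: {{b},{a,b},{b,c},{b,d},{b,e},{a,b,e},{b,c,d}}
  W13: {{b},{a,b},{b,c},{b,d},{b,e},{a,b,e},{b,c,d}}
  W14: {{b},{a,b},{b,c},{b,d},{b,e},{a,b,e},{b,c,d}}
  W23: {{b},{a,b},{a,e},{b,c},{b,d},{b,e},{a,b,e},{b,c,d}} {{d,e}}
  W24: {{a},{b},{a,b},{a,c},{a,d},{a,e},{b,c},{b,d},{b,e},{a,b,e},{a,c,d},{b,c,d}}
  W34: {{b},{a,b},{a,e},{b,c},{b,d},{b,e},{a,b,e},{b,c,d}}
  W123: {{b},{a,b},{b,c},{b,d},{b,e},{a,b,e},{b,c,d}}
  W124: {{b},{a,b},{b,c},{b,d},{b,e},{a,b,e},{b,c,d}}
  W134: {{b},{a,b},{b,c},{b,d},{b,e},{a,b,e},{b,c,d}}
  W234: {{b},{a,b},{a,e},{b,c},{b,d},{b,e},{a,b,e},{b,c,d}}
  W1234: {{b},{a,b},{b,c},{b,d},{b,e},{a,b,e},{b,c,d}}
C dims 4,7,4,1; δ0: rk 3, SNF 1^3; δ1: rk 3, SNF 1^3; δ2: rk 1, SNF 1^1
Ȟ^0: (4−3)−0=1 ⇒ Z
Ȟ^1: (7−3)−3=1 ⇒ Z
Ȟ^2: (4−1)−3=0 ⇒ 0


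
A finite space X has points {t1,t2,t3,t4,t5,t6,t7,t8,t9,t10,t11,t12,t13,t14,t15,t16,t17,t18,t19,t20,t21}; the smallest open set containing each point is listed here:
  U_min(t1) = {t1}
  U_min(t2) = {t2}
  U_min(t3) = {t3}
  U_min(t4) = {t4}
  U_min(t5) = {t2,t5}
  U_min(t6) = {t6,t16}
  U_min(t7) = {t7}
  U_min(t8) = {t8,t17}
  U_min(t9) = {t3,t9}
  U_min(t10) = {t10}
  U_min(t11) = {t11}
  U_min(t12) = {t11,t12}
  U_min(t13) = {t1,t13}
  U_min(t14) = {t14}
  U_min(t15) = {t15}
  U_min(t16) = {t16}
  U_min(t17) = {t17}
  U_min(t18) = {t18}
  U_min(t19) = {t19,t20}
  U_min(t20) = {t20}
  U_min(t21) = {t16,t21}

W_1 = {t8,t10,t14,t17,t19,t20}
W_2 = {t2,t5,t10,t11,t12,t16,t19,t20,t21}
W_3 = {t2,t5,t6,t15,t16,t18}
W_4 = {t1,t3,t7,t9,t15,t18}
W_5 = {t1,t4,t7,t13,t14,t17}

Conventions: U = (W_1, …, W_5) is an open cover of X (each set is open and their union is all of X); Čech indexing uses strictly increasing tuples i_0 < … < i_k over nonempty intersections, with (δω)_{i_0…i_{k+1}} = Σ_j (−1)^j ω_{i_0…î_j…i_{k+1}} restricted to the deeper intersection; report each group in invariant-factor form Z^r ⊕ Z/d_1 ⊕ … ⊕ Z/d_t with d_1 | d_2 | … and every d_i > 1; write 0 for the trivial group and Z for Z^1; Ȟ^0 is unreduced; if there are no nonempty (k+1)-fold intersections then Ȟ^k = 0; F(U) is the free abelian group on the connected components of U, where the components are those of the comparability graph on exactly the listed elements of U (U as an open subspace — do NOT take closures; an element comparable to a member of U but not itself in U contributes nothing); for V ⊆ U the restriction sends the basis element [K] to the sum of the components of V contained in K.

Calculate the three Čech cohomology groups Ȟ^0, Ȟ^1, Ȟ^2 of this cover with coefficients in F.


nerve of the cover:
  W12={t10,t19,t20} W15={t14,t17} W23={t2,t5,t16} W34={t15,t18} W45={t1,t7}
components per intersection:
  W1: {t8,t17} {t10} {t14} {t19,t20}
  W2: {t2,t5} {t10} {t11,t12} {t16,t21} {t19,t20}
  W3: {t2,t5} {t6,t16} {t15} {t18}
  W4: {t1} {t3,t9} {t7} {t15} {t18}
  W5: {t1,t13} {t4} {t7} {t14} {t17}
  W12: {t10} {t19,t20}
  W15: {t14} {t17}
  W23: {t2,t5} {t16}
  W34: {t15} {t18}
  W45: {t1} {t7}
C dims 23,10; δ0: rk 10, SNF 1^10
Ȟ^0 = (23 − 10) − 0 = 13, so Ȟ^0 ≅ Z^13
Ȟ^1 = (10 − 0) − 10 = 0, so Ȟ^1 ≅ 0
Ȟ^2 = (0 − 0) − 0 = 0, so Ȟ^2 ≅ 0

Ȟ^0 ≅ Z^13, Ȟ^1 ≅ 0, Ȟ^2 ≅ 0


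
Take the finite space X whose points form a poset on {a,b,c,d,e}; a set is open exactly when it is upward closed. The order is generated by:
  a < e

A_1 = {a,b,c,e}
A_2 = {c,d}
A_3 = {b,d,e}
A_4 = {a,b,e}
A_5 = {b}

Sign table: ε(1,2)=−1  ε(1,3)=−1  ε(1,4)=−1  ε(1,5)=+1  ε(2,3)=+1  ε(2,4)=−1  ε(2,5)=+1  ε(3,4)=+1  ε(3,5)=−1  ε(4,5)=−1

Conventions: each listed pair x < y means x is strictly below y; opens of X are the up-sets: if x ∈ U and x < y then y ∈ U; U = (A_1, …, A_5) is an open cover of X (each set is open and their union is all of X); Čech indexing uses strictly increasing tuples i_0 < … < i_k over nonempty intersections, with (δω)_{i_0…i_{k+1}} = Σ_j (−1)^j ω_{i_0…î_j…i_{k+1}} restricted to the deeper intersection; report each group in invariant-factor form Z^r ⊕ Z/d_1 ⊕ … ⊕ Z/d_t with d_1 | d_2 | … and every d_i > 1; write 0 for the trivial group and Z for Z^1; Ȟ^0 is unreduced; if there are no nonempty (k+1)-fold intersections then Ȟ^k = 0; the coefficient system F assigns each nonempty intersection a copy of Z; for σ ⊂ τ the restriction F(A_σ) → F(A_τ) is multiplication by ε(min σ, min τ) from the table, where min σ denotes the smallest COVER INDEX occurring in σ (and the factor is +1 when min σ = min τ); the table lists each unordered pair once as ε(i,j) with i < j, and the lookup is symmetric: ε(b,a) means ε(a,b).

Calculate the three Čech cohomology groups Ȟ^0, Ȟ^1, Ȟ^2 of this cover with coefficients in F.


nerve of the cover:
  A12={c} A13={b,e} A14={a,b,e} A15={b} A23={d} A34={b,e} A35={b} A45={b}
  A134={b,e} A135={b} A145={b} A345={b}
  A1345={b}
C dims 5,8,4,1; δ0: rk 4, SNF 1^4; δ1: rk 3, SNF 1^3; δ2: rk 1, SNF 1^1
Ȟ^0 = (5 − 4) − 0 = 1, so Ȟ^0 ≅ Z
Ȟ^1 = (8 − 3) − 4 = 1, so Ȟ^1 ≅ Z
Ȟ^2 = (4 − 1) − 3 = 0, so Ȟ^2 ≅ 0

Ȟ^0 = Z, Ȟ^1 = Z and Ȟ^2 = 0


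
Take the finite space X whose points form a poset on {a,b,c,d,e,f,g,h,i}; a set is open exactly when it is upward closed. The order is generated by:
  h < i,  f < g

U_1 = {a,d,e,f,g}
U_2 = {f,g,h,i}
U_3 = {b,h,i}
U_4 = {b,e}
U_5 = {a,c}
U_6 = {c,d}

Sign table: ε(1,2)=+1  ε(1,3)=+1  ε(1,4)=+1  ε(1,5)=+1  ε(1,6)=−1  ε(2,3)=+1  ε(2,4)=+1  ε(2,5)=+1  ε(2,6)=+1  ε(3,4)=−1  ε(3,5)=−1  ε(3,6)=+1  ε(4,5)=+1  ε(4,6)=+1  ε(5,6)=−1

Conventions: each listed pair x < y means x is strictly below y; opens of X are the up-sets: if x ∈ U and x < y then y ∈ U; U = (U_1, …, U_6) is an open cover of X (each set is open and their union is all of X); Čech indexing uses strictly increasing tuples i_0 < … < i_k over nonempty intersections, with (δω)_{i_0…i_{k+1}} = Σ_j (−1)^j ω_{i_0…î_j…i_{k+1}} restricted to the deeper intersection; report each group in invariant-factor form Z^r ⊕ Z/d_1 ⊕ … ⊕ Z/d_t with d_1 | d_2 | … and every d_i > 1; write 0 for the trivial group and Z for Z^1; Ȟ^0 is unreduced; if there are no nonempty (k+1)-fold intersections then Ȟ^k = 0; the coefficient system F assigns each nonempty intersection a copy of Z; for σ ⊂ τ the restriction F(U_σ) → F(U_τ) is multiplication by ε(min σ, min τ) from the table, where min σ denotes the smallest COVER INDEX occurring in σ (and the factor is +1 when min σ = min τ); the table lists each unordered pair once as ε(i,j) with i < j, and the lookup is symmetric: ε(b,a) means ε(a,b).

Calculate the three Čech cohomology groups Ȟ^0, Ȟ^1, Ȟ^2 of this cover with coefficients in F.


Ȟ^0 ≅ 0, Ȟ^1 ≅ Z ⊕ Z/2 and Ȟ^2 ≅ 0

nonempty intersections:
  U12={f,g} U14={e} U15={a} U16={d} U23={h,i} U34={b} U56={c}
C dims 6,7; δ0: rk 6, SNF 1^5·2
Ȟ^0: (6−6)−0=0 ⇒ 0
Ȟ^1: (7−0)−6=1 plus torsion [2] ⇒ Z ⊕ Z/2
Ȟ^2: (0−0)−0=0 ⇒ 0


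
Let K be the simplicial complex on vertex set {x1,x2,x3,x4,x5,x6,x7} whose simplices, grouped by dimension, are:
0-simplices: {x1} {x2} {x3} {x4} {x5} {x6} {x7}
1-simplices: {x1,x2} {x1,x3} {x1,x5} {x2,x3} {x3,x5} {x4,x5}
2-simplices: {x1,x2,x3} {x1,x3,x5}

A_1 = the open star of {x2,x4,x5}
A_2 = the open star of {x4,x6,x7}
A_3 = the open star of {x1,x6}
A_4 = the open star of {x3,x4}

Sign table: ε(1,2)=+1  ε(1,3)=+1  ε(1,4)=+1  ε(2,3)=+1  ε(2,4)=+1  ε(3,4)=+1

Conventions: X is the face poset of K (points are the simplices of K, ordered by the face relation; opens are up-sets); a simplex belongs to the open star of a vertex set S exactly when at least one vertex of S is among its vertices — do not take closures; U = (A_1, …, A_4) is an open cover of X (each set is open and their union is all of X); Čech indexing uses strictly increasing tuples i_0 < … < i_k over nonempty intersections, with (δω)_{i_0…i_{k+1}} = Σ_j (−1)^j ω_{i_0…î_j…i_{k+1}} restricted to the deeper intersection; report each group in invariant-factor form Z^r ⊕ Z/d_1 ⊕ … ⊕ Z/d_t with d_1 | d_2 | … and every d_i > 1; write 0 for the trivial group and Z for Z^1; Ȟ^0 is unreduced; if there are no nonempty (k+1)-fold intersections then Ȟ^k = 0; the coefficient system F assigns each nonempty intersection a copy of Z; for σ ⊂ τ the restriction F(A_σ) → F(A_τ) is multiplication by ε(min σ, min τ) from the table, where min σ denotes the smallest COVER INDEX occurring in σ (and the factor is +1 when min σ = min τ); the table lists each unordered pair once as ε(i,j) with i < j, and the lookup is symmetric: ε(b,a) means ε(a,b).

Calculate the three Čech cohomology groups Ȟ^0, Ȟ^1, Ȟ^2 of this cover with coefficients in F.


Ȟ^0(U;F) ≅ Z, Ȟ^1(U;F) ≅ Z and Ȟ^2(U;F) ≅ 0

nerve of the cover:
  A1={{x2},{x4},{x5},{x1,x2},{x1,x5},{x2,x3},{x3,x5},{x4,x5},{x1,x2,x3},{x1,x3,x5}} A2={{x4},{x6},{x7},{x4,x5}} A3={{x1},{x6},{x1,x2},{x1,x3},{x1,x5},{x1,x2,x3},{x1,x3,x5}} A4={{x3},{x4},{x1,x3},{x2,x3},{x3,x5},{x4,x5},{x1,x2,x3},{x1,x3,x5}}
  A12={{x4},{x4,x5}} A13={{x1,x2},{x1,x5},{x1,x2,x3},{x1,x3,x5}} A14={{x4},{x2,x3},{x3,x5},{x4,x5},{x1,x2,x3},{x1,x3,x5}} A23={{x6}} A24={{x4},{x4,x5}} A34={{x1,x3},{x1,x2,x3},{x1,x3,x5}}
  A124={{x4},{x4,x5}} A134={{x1,x2,x3},{x1,x3,x5}}
C dims 4,6,2; δ0: rk 3, SNF 1^3; δ1: rk 2, SNF 1^2
Ȟ^0 = (4 − 3) − 0 = 1, so Ȟ^0 ≅ Z
Ȟ^1 = (6 − 2) − 3 = 1, so Ȟ^1 ≅ Z
Ȟ^2 = (2 − 0) − 2 = 0, so Ȟ^2 ≅ 0


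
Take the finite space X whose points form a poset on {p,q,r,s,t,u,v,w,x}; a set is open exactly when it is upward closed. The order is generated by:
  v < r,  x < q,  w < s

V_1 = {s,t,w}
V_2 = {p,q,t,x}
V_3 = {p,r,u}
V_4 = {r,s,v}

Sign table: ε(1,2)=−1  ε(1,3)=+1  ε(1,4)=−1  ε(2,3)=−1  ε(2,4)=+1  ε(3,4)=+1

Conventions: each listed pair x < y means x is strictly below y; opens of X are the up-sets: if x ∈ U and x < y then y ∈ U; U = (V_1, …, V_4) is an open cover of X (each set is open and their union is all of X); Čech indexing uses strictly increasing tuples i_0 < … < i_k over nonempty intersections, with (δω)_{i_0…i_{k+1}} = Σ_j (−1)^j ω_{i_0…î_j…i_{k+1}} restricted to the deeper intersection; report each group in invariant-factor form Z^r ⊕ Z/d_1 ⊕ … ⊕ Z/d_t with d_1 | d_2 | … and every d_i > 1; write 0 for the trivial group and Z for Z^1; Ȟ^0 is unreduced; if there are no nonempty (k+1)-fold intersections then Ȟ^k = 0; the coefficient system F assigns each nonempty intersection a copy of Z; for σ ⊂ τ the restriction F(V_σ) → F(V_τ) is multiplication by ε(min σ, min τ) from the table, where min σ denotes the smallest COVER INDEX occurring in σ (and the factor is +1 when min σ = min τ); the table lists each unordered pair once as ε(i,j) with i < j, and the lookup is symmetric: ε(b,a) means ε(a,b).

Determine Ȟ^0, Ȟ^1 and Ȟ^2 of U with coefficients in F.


Ȟ^0 = 0; Ȟ^1 = Z/2; Ȟ^2 = 0

nonempty overlaps:
  V12={t} V14={s} V23={p} V34={r}
C dims 4,4; δ0: rk 4, SNF 1^3·2
degree 0: 4−4−0 = 0 → Ȟ^0 ≅ 0
degree 1: 4−0−4 = 0 plus torsion [2] → Ȟ^1 ≅ Z/2
degree 2: 0−0−0 = 0 → Ȟ^2 ≅ 0


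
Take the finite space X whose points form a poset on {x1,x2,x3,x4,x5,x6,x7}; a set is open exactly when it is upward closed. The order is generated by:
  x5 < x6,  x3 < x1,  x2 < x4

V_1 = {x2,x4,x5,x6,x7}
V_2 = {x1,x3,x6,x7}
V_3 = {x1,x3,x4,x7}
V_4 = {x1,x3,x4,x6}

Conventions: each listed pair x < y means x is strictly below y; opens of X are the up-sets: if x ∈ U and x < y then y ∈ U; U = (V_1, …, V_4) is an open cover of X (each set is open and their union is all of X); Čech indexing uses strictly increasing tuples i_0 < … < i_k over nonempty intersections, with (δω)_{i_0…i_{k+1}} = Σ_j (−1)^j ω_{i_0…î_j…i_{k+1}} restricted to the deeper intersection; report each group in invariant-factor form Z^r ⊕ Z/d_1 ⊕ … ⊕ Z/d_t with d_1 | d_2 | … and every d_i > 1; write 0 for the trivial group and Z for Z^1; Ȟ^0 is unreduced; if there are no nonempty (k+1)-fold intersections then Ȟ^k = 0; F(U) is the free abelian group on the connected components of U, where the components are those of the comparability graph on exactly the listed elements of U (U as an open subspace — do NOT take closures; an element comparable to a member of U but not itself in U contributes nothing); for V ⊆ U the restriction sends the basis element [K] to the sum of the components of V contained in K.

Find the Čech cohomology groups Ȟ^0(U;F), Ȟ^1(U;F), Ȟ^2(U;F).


nonempty overlaps:
  V12={x6,x7} V13={x4,x7} V14={x4,x6} V23={x1,x3,x7} V24={x1,x3,x6} V34={x1,x3,x4}
  V123={x7} V124={x6} V134={x4} V234={x1,x3}
components per intersection:
  V1: {x2,x4} {x5,x6} {x7}
  V2: {x1,x3} {x6} {x7}
  V3: {x1,x3} {x4} {x7}
  V4: {x1,x3} {x4} {x6}
  V12: {x6} {x7}
  V13: {x4} {x7}
  V14: {x4} {x6}
  V23: {x1,x3} {x7}
  V24: {x1,x3} {x6}
  V34: {x1,x3} {x4}
  V123: {x7}
  V124: {x6}
  V134: {x4}
  V234: {x1,x3}
C dims 12,12,4; δ0: rk 8, SNF 1^8; δ1: rk 4, SNF 1^4
degree 0: 12−8−0 = 4 → Ȟ^0 ≅ Z^4
degree 1: 12−4−8 = 0 → Ȟ^1 ≅ 0
degree 2: 4−0−4 = 0 → Ȟ^2 ≅ 0

Ȟ^0 = Z^4,  Ȟ^1 = 0,  Ȟ^2 = 0


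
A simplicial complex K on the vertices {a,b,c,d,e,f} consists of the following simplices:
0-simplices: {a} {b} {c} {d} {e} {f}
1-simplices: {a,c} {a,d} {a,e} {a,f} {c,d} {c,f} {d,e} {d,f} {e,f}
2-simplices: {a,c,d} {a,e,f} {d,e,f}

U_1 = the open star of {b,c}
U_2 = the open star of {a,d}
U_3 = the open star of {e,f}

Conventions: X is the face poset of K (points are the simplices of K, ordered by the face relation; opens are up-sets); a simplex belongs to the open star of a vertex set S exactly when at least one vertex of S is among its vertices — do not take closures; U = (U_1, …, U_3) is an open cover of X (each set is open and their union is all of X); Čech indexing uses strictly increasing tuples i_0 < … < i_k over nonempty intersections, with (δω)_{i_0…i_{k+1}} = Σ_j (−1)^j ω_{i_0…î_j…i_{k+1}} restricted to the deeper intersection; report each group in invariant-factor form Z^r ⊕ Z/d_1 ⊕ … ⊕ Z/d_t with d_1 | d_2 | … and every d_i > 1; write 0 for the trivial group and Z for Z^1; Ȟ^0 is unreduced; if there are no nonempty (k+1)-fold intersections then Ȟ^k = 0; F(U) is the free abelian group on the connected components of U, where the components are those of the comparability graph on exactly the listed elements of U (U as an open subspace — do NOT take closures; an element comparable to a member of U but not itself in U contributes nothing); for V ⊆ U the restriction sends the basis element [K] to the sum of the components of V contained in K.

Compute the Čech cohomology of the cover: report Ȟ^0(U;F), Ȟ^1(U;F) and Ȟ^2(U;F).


nerve of the cover:
  U1={{b},{c},{a,c},{c,d},{c,f},{a,c,d}} U2={{a},{d},{a,c},{a,d},{a,e},{a,f},{c,d},{d,e},{d,f},{a,c,d},{a,e,f},{d,e,f}} U3={{e},{f},{a,e},{a,f},{c,f},{d,e},{d,f},{e,f},{a,e,f},{d,e,f}}
  U12={{a,c},{c,d},{a,c,d}} U13={{c,f}} U23={{a,e},{a,f},{d,e},{d,f},{a,e,f},{d,e,f}}
components per intersection:
  U1: {{b}} {{c},{a,c},{c,d},{c,f},{a,c,d}}
  U2: {{a},{d},{a,c},{a,d},{a,e},{a,f},{c,d},{d,e},{d,f},{a,c,d},{a,e,f},{d,e,f}}
  U3: {{e},{f},{a,e},{a,f},{c,f},{d,e},{d,f},{e,f},{a,e,f},{d,e,f}}
  U12: {{a,c},{c,d},{a,c,d}}
  U13: {{c,f}}
  U23: {{a,e},{a,f},{a,e,f}} {{d,e},{d,f},{d,e,f}}
C dims 4,4; δ0: rk 2, SNF 1^2
Ȟ^0 = (4 − 2) − 0 = 2, so Ȟ^0 ≅ Z^2
Ȟ^1 = (4 − 0) − 2 = 2, so Ȟ^1 ≅ Z^2
Ȟ^2 = (0 − 0) − 0 = 0, so Ȟ^2 ≅ 0

Ȟ^0 = Z^2,  Ȟ^1 = Z^2,  Ȟ^2 = 0


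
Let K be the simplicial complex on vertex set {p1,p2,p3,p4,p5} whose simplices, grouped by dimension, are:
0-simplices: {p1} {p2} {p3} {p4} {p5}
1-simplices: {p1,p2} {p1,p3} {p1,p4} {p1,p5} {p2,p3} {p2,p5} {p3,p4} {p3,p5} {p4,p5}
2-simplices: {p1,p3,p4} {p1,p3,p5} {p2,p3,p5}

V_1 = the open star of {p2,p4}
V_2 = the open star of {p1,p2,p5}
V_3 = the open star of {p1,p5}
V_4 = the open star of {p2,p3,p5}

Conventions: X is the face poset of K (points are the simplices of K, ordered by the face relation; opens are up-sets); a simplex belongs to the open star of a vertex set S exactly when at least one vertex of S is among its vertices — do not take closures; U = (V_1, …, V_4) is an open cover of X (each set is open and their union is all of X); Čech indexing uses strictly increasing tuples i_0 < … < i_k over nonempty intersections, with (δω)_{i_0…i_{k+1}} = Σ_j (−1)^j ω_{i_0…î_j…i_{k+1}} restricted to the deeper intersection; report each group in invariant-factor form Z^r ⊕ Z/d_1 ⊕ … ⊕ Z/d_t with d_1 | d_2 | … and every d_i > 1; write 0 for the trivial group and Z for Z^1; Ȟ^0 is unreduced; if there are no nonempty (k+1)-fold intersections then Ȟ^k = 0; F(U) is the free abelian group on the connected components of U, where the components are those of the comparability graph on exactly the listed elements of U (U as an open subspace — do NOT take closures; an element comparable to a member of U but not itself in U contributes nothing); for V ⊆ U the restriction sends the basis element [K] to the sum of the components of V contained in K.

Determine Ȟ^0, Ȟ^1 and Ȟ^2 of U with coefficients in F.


nonempty overlaps:
  V1={{p2},{p4},{p1,p2},{p1,p4},{p2,p3},{p2,p5},{p3,p4},{p4,p5},{p1,p3,p4},{p2,p3,p5}} V2={{p1},{p2},{p5},{p1,p2},{p1,p3},{p1,p4},{p1,p5},{p2,p3},{p2,p5},{p3,p5},{p4,p5},{p1,p3,p4},{p1,p3,p5},{p2,p3,p5}} V3={{p1},{p5},{p1,p2},{p1,p3},{p1,p4},{p1,p5},{p2,p5},{p3,p5},{p4,p5},{p1,p3,p4},{p1,p3,p5},{p2,p3,p5}} V4={{p2},{p3},{p5},{p1,p2},{p1,p3},{p1,p5},{p2,p3},{p2,p5},{p3,p4},{p3,p5},{p4,p5},{p1,p3,p4},{p1,p3,p5},{p2,p3,p5}}
  V12={{p2},{p1,p2},{p1,p4},{p2,p3},{p2,p5},{p4,p5},{p1,p3,p4},{p2,p3,p5}} V13={{p1,p2},{p1,p4},{p2,p5},{p4,p5},{p1,p3,p4},{p2,p3,p5}} V14={{p2},{p1,p2},{p2,p3},{p2,p5},{p3,p4},{p4,p5},{p1,p3,p4},{p2,p3,p5}} V23={{p1},{p5},{p1,p2},{p1,p3},{p1,p4},{p1,p5},{p2,p5},{p3,p5},{p4,p5},{p1,p3,p4},{p1,p3,p5},{p2,p3,p5}} V24={{p2},{p5},{p1,p2},{p1,p3},{p1,p5},{p2,p3},{p2,p5},{p3,p5},{p4,p5},{p1,p3,p4},{p1,p3,p5},{p2,p3,p5}} V34={{p5},{p1,p2},{p1,p3},{p1,p5},{p2,p5},{p3,p5},{p4,p5},{p1,p3,p4},{p1,p3,p5},{p2,p3,p5}}
  V123={{p1,p2},{p1,p4},{p2,p5},{p4,p5},{p1,p3,p4},{p2,p3,p5}} V124={{p2},{p1,p2},{p2,p3},{p2,p5},{p4,p5},{p1,p3,p4},{p2,p3,p5}} V134={{p1,p2},{p2,p5},{p4,p5},{p1,p3,p4},{p2,p3,p5}} V234={{p5},{p1,p2},{p1,p3},{p1,p5},{p2,p5},{p3,p5},{p4,p5},{p1,p3,p4},{p1,p3,p5},{p2,p3,p5}}
  V1234={{p1,p2},{p2,p5},{p4,p5},{p1,p3,p4},{p2,p3,p5}}
components per intersection:
  V1: {{p2},{p1,p2},{p2,p3},{p2,p5},{p2,p3,p5}} {{p4},{p1,p4},{p3,p4},{p4,p5},{p1,p3,p4}}
  V2: {{p1},{p2},{p5},{p1,p2},{p1,p3},{p1,p4},{p1,p5},{p2,p3},{p2,p5},{p3,p5},{p4,p5},{p1,p3,p4},{p1,p3,p5},{p2,p3,p5}}
  V3: {{p1},{p5},{p1,p2},{p1,p3},{p1,p4},{p1,p5},{p2,p5},{p3,p5},{p4,p5},{p1,p3,p4},{p1,p3,p5},{p2,p3,p5}}
  V4: {{p2},{p3},{p5},{p1,p2},{p1,p3},{p1,p5},{p2,p3},{p2,p5},{p3,p4},{p3,p5},{p4,p5},{p1,p3,p4},{p1,p3,p5},{p2,p3,p5}}
  V12: {{p2},{p1,p2},{p2,p3},{p2,p5},{p2,p3,p5}} {{p1,p4},{p1,p3,p4}} {{p4,p5}}
  V13: {{p1,p2}} {{p1,p4},{p1,p3,p4}} {{p2,p5},{p2,p3,p5}} {{p4,p5}}
  V14: {{p2},{p1,p2},{p2,p3},{p2,p5},{p2,p3,p5}} {{p3,p4},{p1,p3,p4}} {{p4,p5}}
  V23: {{p1},{p5},{p1,p2},{p1,p3},{p1,p4},{p1,p5},{p2,p5},{p3,p5},{p4,p5},{p1,p3,p4},{p1,p3,p5},{p2,p3,p5}}
  V24: {{p2},{p5},{p1,p2},{p1,p3},{p1,p5},{p2,p3},{p2,p5},{p3,p5},{p4,p5},{p1,p3,p4},{p1,p3,p5},{p2,p3,p5}}
  V34: {{p5},{p1,p3},{p1,p5},{p2,p5},{p3,p5},{p4,p5},{p1,p3,p4},{p1,p3,p5},{p2,p3,p5}} {{p1,p2}}
  V123: {{p1,p2}} {{p1,p4},{p1,p3,p4}} {{p2,p5},{p2,p3,p5}} {{p4,p5}}
  V124: {{p2},{p1,p2},{p2,p3},{p2,p5},{p2,p3,p5}} {{p4,p5}} {{p1,p3,p4}}
  V134: {{p1,p2}} {{p2,p5},{p2,p3,p5}} {{p4,p5}} {{p1,p3,p4}}
  V234: {{p5},{p1,p3},{p1,p5},{p2,p5},{p3,p5},{p4,p5},{p1,p3,p4},{p1,p3,p5},{p2,p3,p5}} {{p1,p2}}
  V1234: {{p1,p2}} {{p2,p5},{p2,p3,p5}} {{p4,p5}} {{p1,p3,p4}}
C dims 5,14,13,4; δ0: rk 4, SNF 1^4; δ1: rk 9, SNF 1^9; δ2: rk 4, SNF 1^4
degree 0: 5−4−0 = 1 → Ȟ^0 ≅ Z
degree 1: 14−9−4 = 1 → Ȟ^1 ≅ Z
degree 2: 13−4−9 = 0 → Ȟ^2 ≅ 0

Ȟ^0 = Z, Ȟ^1 = Z, Ȟ^2 = 0
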